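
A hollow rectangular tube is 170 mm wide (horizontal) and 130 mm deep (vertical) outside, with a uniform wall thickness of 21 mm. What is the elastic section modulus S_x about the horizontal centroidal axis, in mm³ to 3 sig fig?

Decompose the section into non-overlapping parts with the origin at the bottom-left of its bounding rectangle.
Outer rectangle: 170 × 130, A = 22 100 mm², y = 65 mm, Ī = 31 124 167 mm⁴.
Inner void (subtracted): 128 × 88, A = 11 264 mm², y = 65 mm, Ī = 7 269 035 mm⁴.
By symmetry the centroid is at mid-height, ȳ = 65 mm.
All pieces are centred on the horizontal centroidal axis, so I = ΣĪ (holes subtracted) = 23 855 132 mm⁴.
Extreme fibre distance c = 65 mm; S = I/c = 367 002 mm³.

S_x ≈ 3.67 × 10⁵ mm³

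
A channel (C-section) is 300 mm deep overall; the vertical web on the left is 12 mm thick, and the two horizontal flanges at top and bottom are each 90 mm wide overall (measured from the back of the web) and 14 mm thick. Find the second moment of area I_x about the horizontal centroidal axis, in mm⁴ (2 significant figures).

Decompose the section into non-overlapping parts with the origin at the bottom-left of its bounding rectangle.
Web: 12 × 300, A = 3 600 mm², y = 150 mm, Ī = 27 000 000 mm⁴.
Top flange (beyond web): 78 × 14, A = 1 092 mm², y = 293 mm, Ī = 17 836 mm⁴.
Bottom flange (beyond web): 78 × 14, A = 1 092 mm², y = 7 mm, Ī = 17 836 mm⁴.
By symmetry the centroid is at mid-height, ȳ = 150 mm.
Transfer each piece to the horizontal centroidal axis using Ī + A·d² with d = y − 150:
  web: d = 0 mm → contributes +27 000 000 mm⁴
  top flange (beyond web): d = 143 mm → contributes +22 348 144 mm⁴
  bottom flange (beyond web): d = -143 mm → contributes +22 348 144 mm⁴
Total I = 71 696 288 mm⁴.

I_x ≈ 7.2 × 10⁷ mm⁴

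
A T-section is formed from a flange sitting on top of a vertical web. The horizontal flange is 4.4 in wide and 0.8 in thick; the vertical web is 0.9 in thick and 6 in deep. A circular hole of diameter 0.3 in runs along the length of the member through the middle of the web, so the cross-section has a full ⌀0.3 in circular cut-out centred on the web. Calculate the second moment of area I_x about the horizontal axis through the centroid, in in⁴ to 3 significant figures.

Treat the section as a set of non-overlapping primitives; coordinates are from the bounding-box lower-left.
Flange: 4.4 × 0.8, A = 3.52 in², y = 6.4 in, Ī = 0.18773 in⁴.
Web: 0.9 × 6, A = 5.4 in², y = 3 in, Ī = 16.2 in⁴.
Hole (subtracted): ⌀0.3, A = 0.070686 in², y = 3 in, Ī = 0.00039761 in⁴.
Centroid: ȳ = ΣA·y / ΣA = 4.3524 in.
Transfer each piece to the horizontal axis through the centroid using Ī + A·d² with d = y − 4.3524:
  flange: d = 2.0476 in → contributes +14.946 in⁴
  web: d = -1.3524 in → contributes +26.077 in⁴
  hole: d = -1.3524 in → contributes −0.12969 in⁴
Total I = 40.893 in⁴.

I_x ≈ 40.9 in⁴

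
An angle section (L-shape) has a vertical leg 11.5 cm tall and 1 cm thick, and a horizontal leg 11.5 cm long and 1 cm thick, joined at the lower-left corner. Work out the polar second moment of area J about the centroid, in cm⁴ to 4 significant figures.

Break the section into simple shapes (no overlaps), measuring from the bottom-left corner of the bounding box.
Vertical leg: 1 × 11.5, A = 11.5 cm², y = 5.75 cm, Ī = 126.74 cm⁴.
Horizontal leg (remainder): 10.5 × 1, A = 10.5 cm², y = 0.5 cm, Ī = 0.875 cm⁴.
Centroid: ȳ = ΣA·y / ΣA = 3.24432 cm.
Transfer each piece to the centroidal x-axis using Ī + A·d² with d = y − 3.24432:
  vertical leg: d = 2.50568 cm → contributes +198.942 cm⁴
  horizontal leg (remainder): d = -2.74432 cm → contributes +79.9535 cm⁴
Total I = 278.895 cm⁴.
For the y-axis: x̄ = 3.24432 cm.
Repeating about the centroidal y-axis gives I_y = 278.895 cm⁴.
Polar second moment: J = I_x + I_y = 557.79 cm⁴.

J ≈ 557.8 cm⁴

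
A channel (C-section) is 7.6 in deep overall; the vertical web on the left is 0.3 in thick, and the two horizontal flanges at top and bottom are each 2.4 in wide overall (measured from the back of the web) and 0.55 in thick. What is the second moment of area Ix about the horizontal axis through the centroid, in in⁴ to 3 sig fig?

Break the section into simple shapes (no overlaps), measuring from the bottom-left corner of the bounding box.
Web: 0.3 × 7.6, A = 2.28 in², y = 3.8 in, Ī = 10.974 in⁴.
Top flange (beyond web): 2.1 × 0.55, A = 1.155 in², y = 7.325 in, Ī = 0.029116 in⁴.
Bottom flange (beyond web): 2.1 × 0.55, A = 1.155 in², y = 0.275 in, Ī = 0.029116 in⁴.
By symmetry the centroid is at mid-height, ȳ = 3.8 in.
Transfer each piece to the horizontal axis through the centroid using Ī + A·d² with d = y − 3.8:
  web: d = 0 in → contributes +10.974 in⁴
  top flange (beyond web): d = 3.525 in → contributes +14.381 in⁴
  bottom flange (beyond web): d = -3.525 in → contributes +14.381 in⁴
Total I = 39.736 in⁴.

Ix ≈ 39.7 in⁴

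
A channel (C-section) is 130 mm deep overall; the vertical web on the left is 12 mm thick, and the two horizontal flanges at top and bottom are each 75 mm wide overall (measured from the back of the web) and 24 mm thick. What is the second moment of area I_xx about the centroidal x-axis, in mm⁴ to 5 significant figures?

Treat the section as a set of non-overlapping primitives; coordinates are from the bounding-box lower-left.
Web: 12 × 130, A = 1 560 mm², y = 65 mm, Ī = 2 197 000 mm⁴.
Top flange (beyond web): 63 × 24, A = 1 512 mm², y = 118 mm, Ī = 72 576 mm⁴.
Bottom flange (beyond web): 63 × 24, A = 1 512 mm², y = 12 mm, Ī = 72 576 mm⁴.
By symmetry the centroid is at mid-height, ȳ = 65 mm.
Transfer each piece to the centroidal x-axis using Ī + A·d² with d = y − 65:
  web: d = 0 mm → contributes +2 197 000 mm⁴
  top flange (beyond web): d = 53 mm → contributes +4 319 784 mm⁴
  bottom flange (beyond web): d = -53 mm → contributes +4 319 784 mm⁴
Total I = 10 836 568 mm⁴.

I_xx ≈ 1.0837 × 10⁷ mm⁴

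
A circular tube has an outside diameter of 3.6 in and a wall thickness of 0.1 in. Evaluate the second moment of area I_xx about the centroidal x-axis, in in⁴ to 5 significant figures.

I_xx ≈ 1.6851 in⁴

Split into non-overlapping primitives; take the origin at the lower-left of the bounding box.
Outer circle: ⌀3.6, A = 10.17876 in², y = 1.8 in, Ī = 8.244796 in⁴.
Bore (subtracted): ⌀3.4, A = 9.079203 in², y = 1.8 in, Ī = 6.559724 in⁴.
By symmetry the centroid is at mid-height, ȳ = 1.8 in.
All pieces are centred on the centroidal x-axis, so I = ΣĪ (holes subtracted) = 1.685072 in⁴.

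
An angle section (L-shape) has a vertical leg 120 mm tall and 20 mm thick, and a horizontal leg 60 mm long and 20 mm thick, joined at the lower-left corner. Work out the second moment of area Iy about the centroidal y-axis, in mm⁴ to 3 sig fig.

Decompose the section into non-overlapping parts with the origin at the bottom-left of its bounding rectangle.
Vertical leg: 20 × 120, A = 2 400 mm², x = 10 mm, Ī = 80 000 mm⁴.
Horizontal leg (remainder): 40 × 20, A = 800 mm², x = 40 mm, Ī = 106 667 mm⁴.
Centroid: x̄ = ΣA·x / ΣA = 17.5 mm.
Transfer each piece to the centroidal y-axis using Ī + A·d² with d = x − 17.5:
  vertical leg: d = -7.5 mm → contributes +215 000 mm⁴
  horizontal leg (remainder): d = 22.5 mm → contributes +511 667 mm⁴
Total I = 726 667 mm⁴.

Iy ≈ 7.27 × 10⁵ mm⁴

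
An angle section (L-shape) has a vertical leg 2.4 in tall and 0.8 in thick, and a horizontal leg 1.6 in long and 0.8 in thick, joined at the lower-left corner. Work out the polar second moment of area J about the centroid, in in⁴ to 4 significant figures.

J ≈ 1.707 in⁴

Split into non-overlapping primitives; take the origin at the lower-left of the bounding box.
Vertical leg: 0.8 × 2.4, A = 1.92 in², y = 1.2 in, Ī = 0.9216 in⁴.
Horizontal leg (remainder): 0.8 × 0.8, A = 0.64 in², y = 0.4 in, Ī = 0.0341333 in⁴.
Centroid: ȳ = ΣA·y / ΣA = 1 in.
Transfer each piece to the centroidal x-axis using Ī + A·d² with d = y − 1:
  vertical leg: d = 0.2 in → contributes +0.9984 in⁴
  horizontal leg (remainder): d = -0.6 in → contributes +0.264533 in⁴
Total I = 1.26293 in⁴.
For the y-axis: x̄ = 0.6 in.
Repeating about the centroidal y-axis gives I_y = 0.443733 in⁴.
Polar second moment: J = I_x + I_y = 1.70667 in⁴.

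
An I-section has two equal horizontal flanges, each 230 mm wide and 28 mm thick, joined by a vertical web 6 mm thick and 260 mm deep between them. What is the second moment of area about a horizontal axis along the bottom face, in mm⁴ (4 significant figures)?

Decompose the section into non-overlapping parts with the origin at the bottom-left of its bounding rectangle.
Bottom flange: 230 × 28, A = 6 440 mm², y = 14 mm, Ī = 420 747 mm⁴.
Web: 6 × 260, A = 1 560 mm², y = 158 mm, Ī = 8 788 000 mm⁴.
Top flange: 230 × 28, A = 6 440 mm², y = 302 mm, Ī = 420 747 mm⁴.
Transfer each piece to a horizontal axis along the bottom face using Ī + A·d² with d = y − 0:
  bottom flange: d = 14 mm → contributes +1 682 987 mm⁴
  web: d = 158 mm → contributes +47 731 840 mm⁴
  top flange: d = 302 mm → contributes +587 774 507 mm⁴
Total I = 637 189 333 mm⁴.

I_base ≈ 6.372 × 10⁸ mm⁴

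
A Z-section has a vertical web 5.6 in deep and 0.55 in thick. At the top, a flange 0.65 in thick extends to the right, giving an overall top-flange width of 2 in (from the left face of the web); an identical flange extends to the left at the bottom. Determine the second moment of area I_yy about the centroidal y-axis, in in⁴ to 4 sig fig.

I_yy ≈ 2.293 in⁴

Break the section into simple shapes (no overlaps), measuring from the bottom-left corner of the bounding box.
Web: 0.55 × 5.6, A = 3.08 in², x = 1.725 in, Ī = 0.0776417 in⁴.
Top flange (beyond web): 1.45 × 0.65, A = 0.9425 in², x = 2.725 in, Ī = 0.165134 in⁴.
Bottom flange (beyond web): 1.45 × 0.65, A = 0.9425 in², x = 0.725 in, Ī = 0.165134 in⁴.
Centroid: x̄ = ΣA·x / ΣA = 1.725 in.
Transfer each piece to the centroidal y-axis using Ī + A·d² with d = x − 1.725:
  web: d = 0 in → contributes +0.0776417 in⁴
  top flange (beyond web): d = 1 in → contributes +1.10763 in⁴
  bottom flange (beyond web): d = -1 in → contributes +1.10763 in⁴
Total I = 2.29291 in⁴.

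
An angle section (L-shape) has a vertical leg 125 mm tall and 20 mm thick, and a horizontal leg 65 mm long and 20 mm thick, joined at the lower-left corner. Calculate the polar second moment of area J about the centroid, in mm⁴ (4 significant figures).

J ≈ 6.043 × 10⁶ mm⁴

Break the section into simple shapes (no overlaps), measuring from the bottom-left corner of the bounding box.
Vertical leg: 20 × 125, A = 2 500 mm², y = 62.5 mm, Ī = 3 255 208 mm⁴.
Horizontal leg (remainder): 45 × 20, A = 900 mm², y = 10 mm, Ī = 30 000 mm⁴.
Centroid: ȳ = ΣA·y / ΣA = 48.6029 mm.
Transfer each piece to the centroidal x-axis using Ī + A·d² with d = y − 48.6029:
  vertical leg: d = 13.8971 mm → contributes +3 738 029 mm⁴
  horizontal leg (remainder): d = -38.6029 mm → contributes +1 371 168 mm⁴
Total I = 5 109 197 mm⁴.
For the y-axis: x̄ = 18.6029 mm.
Repeating about the centroidal y-axis gives I_y = 934 197 mm⁴.
Polar second moment: J = I_x + I_y = 6 043 395 mm⁴.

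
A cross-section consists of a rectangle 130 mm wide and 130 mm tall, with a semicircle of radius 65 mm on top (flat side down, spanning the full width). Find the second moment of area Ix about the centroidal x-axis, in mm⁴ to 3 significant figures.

Ix ≈ 6.66 × 10⁷ mm⁴

Treat the section as a set of non-overlapping primitives; coordinates are from the bounding-box lower-left.
Rectangular body: 130 × 130, A = 16 900 mm², y = 65 mm, Ī = 23 800 833 mm⁴.
Semicircular cap: semicircle r = 65, A = 6636.6 mm², y = 157.59 mm, Ī = 1 959 230 mm⁴.
Centroid: ȳ = ΣA·y / ΣA = 91.107 mm.
Transfer each piece to the centroidal x-axis using Ī + A·d² with d = y − 91.107:
  rectangular body: d = -26.107 mm → contributes +35 319 191 mm⁴
  semicircular cap: d = 66.48 mm → contributes +31 290 489 mm⁴
Total I = 66 609 680 mm⁴.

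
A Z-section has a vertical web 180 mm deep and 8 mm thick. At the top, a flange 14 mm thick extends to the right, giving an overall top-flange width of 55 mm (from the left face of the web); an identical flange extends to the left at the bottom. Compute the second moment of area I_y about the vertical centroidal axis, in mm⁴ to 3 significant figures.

Decompose the section into non-overlapping parts with the origin at the bottom-left of its bounding rectangle.
Web: 8 × 180, A = 1 440 mm², x = 51 mm, Ī = 7 680 mm⁴.
Top flange (beyond web): 47 × 14, A = 658 mm², x = 78.5 mm, Ī = 121 127 mm⁴.
Bottom flange (beyond web): 47 × 14, A = 658 mm², x = 23.5 mm, Ī = 121 127 mm⁴.
Centroid: x̄ = ΣA·x / ΣA = 51 mm.
Transfer each piece to the vertical centroidal axis using Ī + A·d² with d = x − 51:
  web: d = 0 mm → contributes +7 680 mm⁴
  top flange (beyond web): d = 27.5 mm → contributes +618 739 mm⁴
  bottom flange (beyond web): d = -27.5 mm → contributes +618 739 mm⁴
Total I = 1 245 159 mm⁴.

I_y ≈ 1.25 × 10⁶ mm⁴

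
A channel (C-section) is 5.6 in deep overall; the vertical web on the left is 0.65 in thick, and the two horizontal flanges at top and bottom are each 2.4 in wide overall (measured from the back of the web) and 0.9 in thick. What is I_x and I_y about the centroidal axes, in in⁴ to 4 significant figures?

I_x ≈ 27.12 in⁴, I_y ≈ 3.364 in⁴

Split into non-overlapping primitives; take the origin at the lower-left of the bounding box.
Web: 0.65 × 5.6, A = 3.64 in², y = 2.8 in, Ī = 9.51253 in⁴.
Top flange (beyond web): 1.75 × 0.9, A = 1.575 in², y = 5.15 in, Ī = 0.106313 in⁴.
Bottom flange (beyond web): 1.75 × 0.9, A = 1.575 in², y = 0.45 in, Ī = 0.106313 in⁴.
By symmetry the centroid is at mid-height, ȳ = 2.8 in.
Transfer each piece to the centroidal x-axis using Ī + A·d² with d = y − 2.8:
  web: d = 0 in → contributes +9.51253 in⁴
  top flange (beyond web): d = 2.35 in → contributes +8.80425 in⁴
  bottom flange (beyond web): d = -2.35 in → contributes +8.80425 in⁴
Total I = 27.121 in⁴.
For the y-axis: x̄ = 0.881701 in.
Repeating about the centroidal y-axis gives I_y = 3.36373 in⁴.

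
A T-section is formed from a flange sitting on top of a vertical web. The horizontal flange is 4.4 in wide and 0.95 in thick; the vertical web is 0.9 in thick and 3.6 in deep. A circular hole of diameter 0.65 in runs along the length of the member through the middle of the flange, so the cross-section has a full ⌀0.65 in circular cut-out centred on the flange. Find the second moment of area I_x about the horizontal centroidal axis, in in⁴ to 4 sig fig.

I_x ≈ 12.91 in⁴

Break the section into simple shapes (no overlaps), measuring from the bottom-left corner of the bounding box.
Flange: 4.4 × 0.95, A = 4.18 in², y = 4.075 in, Ī = 0.314371 in⁴.
Web: 0.9 × 3.6, A = 3.24 in², y = 1.8 in, Ī = 3.4992 in⁴.
Hole (subtracted): ⌀0.65, A = 0.331831 in², y = 4.075 in, Ī = 0.00876241 in⁴.
Centroid: ȳ = ΣA·y / ΣA = 3.0351 in.
Transfer each piece to the horizontal centroidal axis using Ī + A·d² with d = y − 3.0351:
  flange: d = 1.0399 in → contributes +4.83461 in⁴
  web: d = -1.2351 in → contributes +8.44171 in⁴
  hole: d = 1.0399 in → contributes −0.367603 in⁴
Total I = 12.9087 in⁴.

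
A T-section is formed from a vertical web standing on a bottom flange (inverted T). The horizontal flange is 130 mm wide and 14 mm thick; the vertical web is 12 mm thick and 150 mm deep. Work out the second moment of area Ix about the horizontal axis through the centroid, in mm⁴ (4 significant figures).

Ix ≈ 9.490 × 10⁶ mm⁴

Break the section into simple shapes (no overlaps), measuring from the bottom-left corner of the bounding box.
Flange: 130 × 14, A = 1 820 mm², y = 7 mm, Ī = 29726.7 mm⁴.
Web: 12 × 150, A = 1 800 mm², y = 89 mm, Ī = 3 375 000 mm⁴.
Centroid: ȳ = ΣA·y / ΣA = 47.7735 mm.
Transfer each piece to the horizontal axis through the centroid using Ī + A·d² with d = y − 47.7735:
  flange: d = -40.7735 mm → contributes +3 055 434 mm⁴
  web: d = 41.2265 mm → contributes +6 434 327 mm⁴
Total I = 9 489 761 mm⁴.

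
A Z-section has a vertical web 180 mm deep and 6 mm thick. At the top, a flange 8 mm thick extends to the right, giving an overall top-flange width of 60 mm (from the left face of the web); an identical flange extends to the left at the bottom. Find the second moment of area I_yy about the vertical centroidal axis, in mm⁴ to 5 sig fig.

I_yy ≈ 9.9079 × 10⁵ mm⁴

Split into non-overlapping primitives; take the origin at the lower-left of the bounding box.
Web: 6 × 180, A = 1 080 mm², x = 57 mm, Ī = 3 240 mm⁴.
Top flange (beyond web): 54 × 8, A = 432 mm², x = 87 mm, Ī = 104 976 mm⁴.
Bottom flange (beyond web): 54 × 8, A = 432 mm², x = 27 mm, Ī = 104 976 mm⁴.
Centroid: x̄ = ΣA·x / ΣA = 57 mm.
Transfer each piece to the vertical centroidal axis using Ī + A·d² with d = x − 57:
  web: d = 0 mm → contributes +3 240 mm⁴
  top flange (beyond web): d = 30 mm → contributes +493 776 mm⁴
  bottom flange (beyond web): d = -30 mm → contributes +493 776 mm⁴
Total I = 990 792 mm⁴.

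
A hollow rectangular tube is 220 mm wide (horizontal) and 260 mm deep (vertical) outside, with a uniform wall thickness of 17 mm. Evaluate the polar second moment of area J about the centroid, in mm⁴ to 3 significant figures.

Break the section into simple shapes (no overlaps), measuring from the bottom-left corner of the bounding box.
Outer rectangle: 220 × 260, A = 57 200 mm², y = 130 mm, Ī = 322 226 667 mm⁴.
Inner void (subtracted): 186 × 226, A = 42 036 mm², y = 130 mm, Ī = 178 919 228 mm⁴.
By symmetry the centroid is at mid-height, ȳ = 130 mm.
All pieces are centred on the centroidal x-axis, so I = ΣĪ (holes subtracted) = 143 307 439 mm⁴.
Repeating about the centroidal y-axis gives I_y = 109 516 879 mm⁴.
Polar second moment: J = I_x + I_y = 252 824 317 mm⁴.

J ≈ 2.53 × 10⁸ mm⁴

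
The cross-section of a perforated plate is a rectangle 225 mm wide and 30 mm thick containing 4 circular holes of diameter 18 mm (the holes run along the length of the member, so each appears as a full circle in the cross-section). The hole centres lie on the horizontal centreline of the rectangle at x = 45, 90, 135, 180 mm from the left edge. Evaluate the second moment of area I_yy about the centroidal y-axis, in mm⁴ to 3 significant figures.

I_yy ≈ 2.59 × 10⁷ mm⁴

Split into non-overlapping primitives; take the origin at the lower-left of the bounding box.
Plate: 225 × 30, A = 6 750 mm², x = 112.5 mm, Ī = 28 476 563 mm⁴.
Hole 1 (subtracted): ⌀18, A = 254.47 mm², x = 45 mm, Ī = 5 153 mm⁴.
Hole 2 (subtracted): ⌀18, A = 254.47 mm², x = 90 mm, Ī = 5 153 mm⁴.
Hole 3 (subtracted): ⌀18, A = 254.47 mm², x = 135 mm, Ī = 5 153 mm⁴.
Hole 4 (subtracted): ⌀18, A = 254.47 mm², x = 180 mm, Ī = 5 153 mm⁴.
By symmetry the centroid is at mid-width, x̄ = 112.5 mm.
Transfer each piece to the centroidal y-axis using Ī + A·d² with d = x − 112.5:
  plate: d = 0 mm → contributes +28 476 563 mm⁴
  hole 1: d = -67.5 mm → contributes −1 164 577 mm⁴
  hole 2: d = -22.5 mm → contributes −133 978 mm⁴
  hole 3: d = 22.5 mm → contributes −133 978 mm⁴
  hole 4: d = 67.5 mm → contributes −1 164 577 mm⁴
Total I = 25 879 452 mm⁴.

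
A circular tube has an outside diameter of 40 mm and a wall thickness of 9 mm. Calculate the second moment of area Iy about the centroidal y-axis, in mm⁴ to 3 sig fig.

Decompose the section into non-overlapping parts with the origin at the bottom-left of its bounding rectangle.
Outer circle: ⌀40, A = 1256.6 mm², x = 20 mm, Ī = 125 664 mm⁴.
Bore (subtracted): ⌀22, A = 380.13 mm², x = 20 mm, Ī = 11 499 mm⁴.
By symmetry the centroid is at mid-width, x̄ = 20 mm.
All pieces are centred on the centroidal y-axis, so I = ΣĪ (holes subtracted) = 114 165 mm⁴.

Iy ≈ 1.14 × 10⁵ mm⁴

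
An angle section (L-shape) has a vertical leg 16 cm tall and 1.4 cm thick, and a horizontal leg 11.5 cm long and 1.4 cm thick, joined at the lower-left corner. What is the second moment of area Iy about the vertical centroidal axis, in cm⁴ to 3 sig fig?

Treat the section as a set of non-overlapping primitives; coordinates are from the bounding-box lower-left.
Vertical leg: 1.4 × 16, A = 22.4 cm², x = 0.7 cm, Ī = 3.6587 cm⁴.
Horizontal leg (remainder): 10.1 × 1.4, A = 14.14 cm², x = 6.45 cm, Ī = 120.2 cm⁴.
Centroid: x̄ = ΣA·x / ΣA = 2.9251 cm.
Transfer each piece to the vertical centroidal axis using Ī + A·d² with d = x − 2.9251:
  vertical leg: d = -2.2251 cm → contributes +114.56 cm⁴
  horizontal leg (remainder): d = 3.5249 cm → contributes +295.89 cm⁴
Total I = 410.45 cm⁴.

Iy ≈ 410 cm⁴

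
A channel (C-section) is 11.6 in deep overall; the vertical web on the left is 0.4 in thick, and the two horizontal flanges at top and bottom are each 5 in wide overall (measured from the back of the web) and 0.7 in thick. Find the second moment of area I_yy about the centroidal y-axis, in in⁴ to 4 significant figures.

Split into non-overlapping primitives; take the origin at the lower-left of the bounding box.
Web: 0.4 × 11.6, A = 4.64 in², x = 0.2 in, Ī = 0.0618667 in⁴.
Top flange (beyond web): 4.6 × 0.7, A = 3.22 in², x = 2.7 in, Ī = 5.67793 in⁴.
Bottom flange (beyond web): 4.6 × 0.7, A = 3.22 in², x = 2.7 in, Ī = 5.67793 in⁴.
Centroid: x̄ = ΣA·x / ΣA = 1.65307 in.
Transfer each piece to the centroidal y-axis using Ī + A·d² with d = x − 1.65307:
  web: d = -1.45307 in → contributes +9.8588 in⁴
  top flange (beyond web): d = 1.04693 in → contributes +9.20726 in⁴
  bottom flange (beyond web): d = 1.04693 in → contributes +9.20726 in⁴
Total I = 28.2733 in⁴.

I_yy ≈ 28.27 in⁴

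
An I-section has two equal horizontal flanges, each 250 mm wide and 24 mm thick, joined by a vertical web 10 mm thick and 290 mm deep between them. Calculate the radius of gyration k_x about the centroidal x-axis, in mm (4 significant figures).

k_x ≈ 145.8 mm

Split into non-overlapping primitives; take the origin at the lower-left of the bounding box.
Bottom flange: 250 × 24, A = 6 000 mm², y = 12 mm, Ī = 288 000 mm⁴.
Web: 10 × 290, A = 2 900 mm², y = 169 mm, Ī = 20 324 167 mm⁴.
Top flange: 250 × 24, A = 6 000 mm², y = 326 mm, Ī = 288 000 mm⁴.
By symmetry the centroid is at mid-height, ȳ = 169 mm.
Transfer each piece to the centroidal x-axis using Ī + A·d² with d = y − 169:
  bottom flange: d = -157 mm → contributes +148 182 000 mm⁴
  web: d = 0 mm → contributes +20 324 167 mm⁴
  top flange: d = 157 mm → contributes +148 182 000 mm⁴
Total I = 316 688 167 mm⁴.
Radius of gyration: k = √(I/A) = √(316 688 167 / 14 900) = 145.788 mm.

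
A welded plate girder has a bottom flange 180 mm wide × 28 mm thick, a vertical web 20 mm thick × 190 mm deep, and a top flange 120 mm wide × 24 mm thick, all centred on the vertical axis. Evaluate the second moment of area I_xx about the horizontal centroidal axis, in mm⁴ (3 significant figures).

Break the section into simple shapes (no overlaps), measuring from the bottom-left corner of the bounding box.
Bottom plate: 180 × 28, A = 5 040 mm², y = 14 mm, Ī = 329 280 mm⁴.
Web plate: 20 × 190, A = 3 800 mm², y = 123 mm, Ī = 11 431 667 mm⁴.
Top plate: 120 × 24, A = 2 880 mm², y = 230 mm, Ī = 138 240 mm⁴.
Centroid: ȳ = ΣA·y / ΣA = 102.42 mm.
Transfer each piece to the horizontal centroidal axis using Ī + A·d² with d = y − 102.42:
  bottom plate: d = -88.42 mm → contributes +39 732 303 mm⁴
  web plate: d = 20.58 mm → contributes +13 041 137 mm⁴
  top plate: d = 127.58 mm → contributes +47 015 161 mm⁴
Total I = 99 788 601 mm⁴.

I_xx ≈ 9.98 × 10⁷ mm⁴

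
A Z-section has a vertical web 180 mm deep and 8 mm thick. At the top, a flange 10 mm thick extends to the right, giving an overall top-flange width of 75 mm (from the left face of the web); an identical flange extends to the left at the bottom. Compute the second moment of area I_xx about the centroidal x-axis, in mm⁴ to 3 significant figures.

Decompose the section into non-overlapping parts with the origin at the bottom-left of its bounding rectangle.
Web: 8 × 180, A = 1 440 mm², y = 90 mm, Ī = 3 888 000 mm⁴.
Top flange (beyond web): 67 × 10, A = 670 mm², y = 175 mm, Ī = 5583.3 mm⁴.
Bottom flange (beyond web): 67 × 10, A = 670 mm², y = 5 mm, Ī = 5583.3 mm⁴.
Centroid: ȳ = ΣA·y / ΣA = 90 mm.
Transfer each piece to the centroidal x-axis using Ī + A·d² with d = y − 90:
  web: d = 0 mm → contributes +3 888 000 mm⁴
  top flange (beyond web): d = 85 mm → contributes +4 846 333 mm⁴
  bottom flange (beyond web): d = -85 mm → contributes +4 846 333 mm⁴
Total I = 13 580 667 mm⁴.

I_xx ≈ 1.36 × 10⁷ mm⁴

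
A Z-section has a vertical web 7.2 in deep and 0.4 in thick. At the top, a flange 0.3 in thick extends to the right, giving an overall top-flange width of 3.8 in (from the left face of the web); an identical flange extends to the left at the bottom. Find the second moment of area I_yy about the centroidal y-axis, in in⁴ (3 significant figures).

Treat the section as a set of non-overlapping primitives; coordinates are from the bounding-box lower-left.
Web: 0.4 × 7.2, A = 2.88 in², x = 3.6 in, Ī = 0.0384 in⁴.
Top flange (beyond web): 3.4 × 0.3, A = 1.02 in², x = 5.5 in, Ī = 0.9826 in⁴.
Bottom flange (beyond web): 3.4 × 0.3, A = 1.02 in², x = 1.7 in, Ī = 0.9826 in⁴.
Centroid: x̄ = ΣA·x / ΣA = 3.6 in.
Transfer each piece to the centroidal y-axis using Ī + A·d² with d = x − 3.6:
  web: d = 0 in → contributes +0.0384 in⁴
  top flange (beyond web): d = 1.9 in → contributes +4.6648 in⁴
  bottom flange (beyond web): d = -1.9 in → contributes +4.6648 in⁴
Total I = 9.368 in⁴.

I_yy ≈ 9.37 in⁴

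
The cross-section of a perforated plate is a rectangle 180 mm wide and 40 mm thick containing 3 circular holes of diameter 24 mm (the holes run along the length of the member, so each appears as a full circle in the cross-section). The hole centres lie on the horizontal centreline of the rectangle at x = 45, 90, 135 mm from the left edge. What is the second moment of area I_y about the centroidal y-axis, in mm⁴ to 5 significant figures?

Split into non-overlapping primitives; take the origin at the lower-left of the bounding box.
Plate: 180 × 40, A = 7 200 mm², x = 90 mm, Ī = 19 440 000 mm⁴.
Hole 1 (subtracted): ⌀24, A = 452.3893 mm², x = 45 mm, Ī = 16286.02 mm⁴.
Hole 2 (subtracted): ⌀24, A = 452.3893 mm², x = 90 mm, Ī = 16286.02 mm⁴.
Hole 3 (subtracted): ⌀24, A = 452.3893 mm², x = 135 mm, Ī = 16286.02 mm⁴.
By symmetry the centroid is at mid-width, x̄ = 90 mm.
Transfer each piece to the centroidal y-axis using Ī + A·d² with d = x − 90:
  plate: d = 0 mm → contributes +19 440 000 mm⁴
  hole 1: d = -45 mm → contributes −932374.4 mm⁴
  hole 2: d = 0 mm → contributes −16286.02 mm⁴
  hole 3: d = 45 mm → contributes −932374.4 mm⁴
Total I = 17 558 965 mm⁴.

I_y ≈ 1.7559 × 10⁷ mm⁴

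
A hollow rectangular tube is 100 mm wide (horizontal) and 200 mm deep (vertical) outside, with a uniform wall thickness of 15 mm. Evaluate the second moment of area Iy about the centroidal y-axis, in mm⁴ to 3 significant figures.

Break the section into simple shapes (no overlaps), measuring from the bottom-left corner of the bounding box.
Outer rectangle: 100 × 200, A = 20 000 mm², x = 50 mm, Ī = 16 666 667 mm⁴.
Inner void (subtracted): 70 × 170, A = 11 900 mm², x = 50 mm, Ī = 4 859 167 mm⁴.
By symmetry the centroid is at mid-width, x̄ = 50 mm.
All pieces are centred on the centroidal y-axis, so I = ΣĪ (holes subtracted) = 11 807 500 mm⁴.

Iy ≈ 1.18 × 10⁷ mm⁴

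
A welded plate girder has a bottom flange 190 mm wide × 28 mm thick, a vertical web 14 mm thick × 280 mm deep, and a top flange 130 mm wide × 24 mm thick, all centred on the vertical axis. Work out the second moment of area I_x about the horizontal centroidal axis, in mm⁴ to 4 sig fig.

Split into non-overlapping primitives; take the origin at the lower-left of the bounding box.
Bottom plate: 190 × 28, A = 5 320 mm², y = 14 mm, Ī = 347 573 mm⁴.
Web plate: 14 × 280, A = 3 920 mm², y = 168 mm, Ī = 25 610 667 mm⁴.
Top plate: 130 × 24, A = 3 120 mm², y = 320 mm, Ī = 149 760 mm⁴.
Centroid: ȳ = ΣA·y / ΣA = 140.084 mm.
Transfer each piece to the horizontal centroidal axis using Ī + A·d² with d = y − 140.084:
  bottom plate: d = -126.084 mm → contributes +84 920 736 mm⁴
  web plate: d = 27.9159 mm → contributes +28 665 503 mm⁴
  top plate: d = 179.916 mm → contributes +101 143 273 mm⁴
Total I = 214 729 512 mm⁴.

I_x ≈ 2.147 × 10⁸ mm⁴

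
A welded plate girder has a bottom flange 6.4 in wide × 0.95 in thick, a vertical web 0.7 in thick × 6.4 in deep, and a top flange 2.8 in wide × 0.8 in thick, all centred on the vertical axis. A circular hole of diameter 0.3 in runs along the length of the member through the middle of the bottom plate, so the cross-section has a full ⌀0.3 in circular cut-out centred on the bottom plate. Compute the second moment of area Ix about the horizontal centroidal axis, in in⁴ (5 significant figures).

Break the section into simple shapes (no overlaps), measuring from the bottom-left corner of the bounding box.
Bottom plate: 6.4 × 0.95, A = 6.08 in², y = 0.475 in, Ī = 0.4572667 in⁴.
Web plate: 0.7 × 6.4, A = 4.48 in², y = 4.15 in, Ī = 15.29173 in⁴.
Top plate: 2.8 × 0.8, A = 2.24 in², y = 7.75 in, Ī = 0.1194667 in⁴.
Hole (subtracted): ⌀0.3, A = 0.07068583 in², y = 0.475 in, Ī = 0.0003976078 in⁴.
Centroid: ȳ = ΣA·y / ΣA = 3.048587 in.
Transfer each piece to the horizontal centroidal axis using Ī + A·d² with d = y − 3.048587:
  bottom plate: d = -2.573587 in → contributes +40.72724 in⁴
  web plate: d = 1.101413 in → contributes +20.72647 in⁴
  top plate: d = 4.701413 in → contributes +49.63082 in⁴
  hole: d = -2.573587 in → contributes −0.4685747 in⁴
Total I = 110.616 in⁴.

Ix ≈ 110.62 in⁴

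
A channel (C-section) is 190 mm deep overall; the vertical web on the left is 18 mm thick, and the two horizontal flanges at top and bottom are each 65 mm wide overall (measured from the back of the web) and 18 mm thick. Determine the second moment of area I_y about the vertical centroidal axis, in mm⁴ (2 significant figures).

I_y ≈ 1.6 × 10⁶ mm⁴

Split into non-overlapping primitives; take the origin at the lower-left of the bounding box.
Web: 18 × 190, A = 3 420 mm², x = 9 mm, Ī = 92 340 mm⁴.
Top flange (beyond web): 47 × 18, A = 846 mm², x = 41.5 mm, Ī = 155 735 mm⁴.
Bottom flange (beyond web): 47 × 18, A = 846 mm², x = 41.5 mm, Ī = 155 735 mm⁴.
Centroid: x̄ = ΣA·x / ΣA = 19.76 mm.
Transfer each piece to the vertical centroidal axis using Ī + A·d² with d = x − 19.76:
  web: d = -10.76 mm → contributes +488 082 mm⁴
  top flange (beyond web): d = 21.74 mm → contributes +555 686 mm⁴
  bottom flange (beyond web): d = 21.74 mm → contributes +555 686 mm⁴
Total I = 1 599 454 mm⁴.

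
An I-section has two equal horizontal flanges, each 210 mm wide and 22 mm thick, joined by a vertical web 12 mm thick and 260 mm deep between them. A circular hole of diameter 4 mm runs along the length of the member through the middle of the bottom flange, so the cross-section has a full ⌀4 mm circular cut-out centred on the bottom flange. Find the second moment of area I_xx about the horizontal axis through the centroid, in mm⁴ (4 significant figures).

Split into non-overlapping primitives; take the origin at the lower-left of the bounding box.
Bottom flange: 210 × 22, A = 4 620 mm², y = 11 mm, Ī = 186 340 mm⁴.
Web: 12 × 260, A = 3 120 mm², y = 152 mm, Ī = 17 576 000 mm⁴.
Top flange: 210 × 22, A = 4 620 mm², y = 293 mm, Ī = 186 340 mm⁴.
Hole (subtracted): ⌀4, A = 12.5664 mm², y = 11 mm, Ī = 12.5664 mm⁴.
Centroid: ȳ = ΣA·y / ΣA = 152.144 mm.
Transfer each piece to the horizontal axis through the centroid using Ī + A·d² with d = y − 152.144:
  bottom flange: d = -141.144 mm → contributes +92 223 613 mm⁴
  web: d = -0.1435 mm → contributes +17 576 064 mm⁴
  top flange: d = 140.856 mm → contributes +91 849 697 mm⁴
  hole: d = -141.144 mm → contributes −250 353 mm⁴
Total I = 201 399 021 mm⁴.

I_xx ≈ 2.014 × 10⁸ mm⁴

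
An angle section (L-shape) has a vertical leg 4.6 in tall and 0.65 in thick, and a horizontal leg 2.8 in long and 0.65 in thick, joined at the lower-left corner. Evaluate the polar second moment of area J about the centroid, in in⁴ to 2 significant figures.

J ≈ 12 in⁴

Split into non-overlapping primitives; take the origin at the lower-left of the bounding box.
Vertical leg: 0.65 × 4.6, A = 2.99 in², y = 2.3 in, Ī = 5.272 in⁴.
Horizontal leg (remainder): 2.15 × 0.65, A = 1.398 in², y = 0.325 in, Ī = 0.0492 in⁴.
Centroid: ȳ = ΣA·y / ΣA = 1.671 in.
Transfer each piece to the centroidal x-axis using Ī + A·d² with d = y − 1.671:
  vertical leg: d = 0.6291 in → contributes +6.456 in⁴
  horizontal leg (remainder): d = -1.346 in → contributes +2.581 in⁴
Total I = 9.036 in⁴.
For the y-axis: x̄ = 0.7709 in.
Repeating about the centroidal y-axis gives I_y = 2.51 in⁴.
Polar second moment: J = I_x + I_y = 11.55 in⁴.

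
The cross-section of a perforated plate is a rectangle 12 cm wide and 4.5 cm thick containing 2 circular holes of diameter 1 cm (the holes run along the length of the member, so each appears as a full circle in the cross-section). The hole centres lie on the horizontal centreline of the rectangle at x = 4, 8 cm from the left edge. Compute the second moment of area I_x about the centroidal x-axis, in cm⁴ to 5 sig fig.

I_x ≈ 91.027 cm⁴

Break the section into simple shapes (no overlaps), measuring from the bottom-left corner of the bounding box.
Plate: 12 × 4.5, A = 54 cm², y = 2.25 cm, Ī = 91.125 cm⁴.
Hole 1 (subtracted): ⌀1, A = 0.7853982 cm², y = 2.25 cm, Ī = 0.04908739 cm⁴.
Hole 2 (subtracted): ⌀1, A = 0.7853982 cm², y = 2.25 cm, Ī = 0.04908739 cm⁴.
By symmetry the centroid is at mid-height, ȳ = 2.25 cm.
All pieces are centred on the centroidal x-axis, so I = ΣĪ (holes subtracted) = 91.02683 cm⁴.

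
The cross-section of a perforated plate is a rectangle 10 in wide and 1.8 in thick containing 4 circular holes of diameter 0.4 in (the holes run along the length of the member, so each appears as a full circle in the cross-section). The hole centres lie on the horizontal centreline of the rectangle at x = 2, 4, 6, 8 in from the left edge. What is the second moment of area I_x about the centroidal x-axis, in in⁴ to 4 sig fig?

Decompose the section into non-overlapping parts with the origin at the bottom-left of its bounding rectangle.
Plate: 10 × 1.8, A = 18 in², y = 0.9 in, Ī = 4.86 in⁴.
Hole 1 (subtracted): ⌀0.4, A = 0.125664 in², y = 0.9 in, Ī = 0.00125664 in⁴.
Hole 2 (subtracted): ⌀0.4, A = 0.125664 in², y = 0.9 in, Ī = 0.00125664 in⁴.
Hole 3 (subtracted): ⌀0.4, A = 0.125664 in², y = 0.9 in, Ī = 0.00125664 in⁴.
Hole 4 (subtracted): ⌀0.4, A = 0.125664 in², y = 0.9 in, Ī = 0.00125664 in⁴.
By symmetry the centroid is at mid-height, ȳ = 0.9 in.
All pieces are centred on the centroidal x-axis, so I = ΣĪ (holes subtracted) = 4.85497 in⁴.

I_x ≈ 4.855 in⁴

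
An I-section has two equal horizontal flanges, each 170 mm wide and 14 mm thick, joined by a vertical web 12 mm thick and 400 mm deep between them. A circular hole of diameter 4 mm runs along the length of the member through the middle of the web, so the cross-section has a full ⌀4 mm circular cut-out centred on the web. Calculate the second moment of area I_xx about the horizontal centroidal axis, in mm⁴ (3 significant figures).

Treat the section as a set of non-overlapping primitives; coordinates are from the bounding-box lower-left.
Bottom flange: 170 × 14, A = 2 380 mm², y = 7 mm, Ī = 38 873 mm⁴.
Web: 12 × 400, A = 4 800 mm², y = 214 mm, Ī = 64 000 000 mm⁴.
Top flange: 170 × 14, A = 2 380 mm², y = 421 mm, Ī = 38 873 mm⁴.
Hole (subtracted): ⌀4, A = 12.566 mm², y = 214 mm, Ī = 12.566 mm⁴.
By symmetry the centroid is at mid-height, ȳ = 214 mm.
Transfer each piece to the horizontal centroidal axis using Ī + A·d² with d = y − 214:
  bottom flange: d = -207 mm → contributes +102 019 493 mm⁴
  web: d = 0 mm → contributes +64 000 000 mm⁴
  top flange: d = 207 mm → contributes +102 019 493 mm⁴
  hole: d = 0 mm → contributes −12.566 mm⁴
Total I = 268 038 974 mm⁴.

I_xx ≈ 2.68 × 10⁸ mm⁴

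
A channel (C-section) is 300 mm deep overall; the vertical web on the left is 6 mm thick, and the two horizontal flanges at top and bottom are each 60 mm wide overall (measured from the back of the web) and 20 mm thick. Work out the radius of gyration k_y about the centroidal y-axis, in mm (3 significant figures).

k_y ≈ 18.9 mm

Treat the section as a set of non-overlapping primitives; coordinates are from the bounding-box lower-left.
Web: 6 × 300, A = 1 800 mm², x = 3 mm, Ī = 5 400 mm⁴.
Top flange (beyond web): 54 × 20, A = 1 080 mm², x = 33 mm, Ī = 262 440 mm⁴.
Bottom flange (beyond web): 54 × 20, A = 1 080 mm², x = 33 mm, Ī = 262 440 mm⁴.
Centroid: x̄ = ΣA·x / ΣA = 19.364 mm.
Transfer each piece to the centroidal y-axis using Ī + A·d² with d = x − 19.364:
  web: d = -16.364 mm → contributes +487 383 mm⁴
  top flange (beyond web): d = 13.636 mm → contributes +463 266 mm⁴
  bottom flange (beyond web): d = 13.636 mm → contributes +463 266 mm⁴
Total I = 1 413 916 mm⁴.
Radius of gyration: k = √(I/A) = √(1 413 916 / 3 960) = 18.896 mm.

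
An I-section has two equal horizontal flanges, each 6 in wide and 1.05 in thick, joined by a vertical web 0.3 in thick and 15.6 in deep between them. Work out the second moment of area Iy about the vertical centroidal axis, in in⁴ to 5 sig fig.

Break the section into simple shapes (no overlaps), measuring from the bottom-left corner of the bounding box.
Bottom flange: 6 × 1.05, A = 6.3 in², x = 3 in, Ī = 18.9 in⁴.
Web: 0.3 × 15.6, A = 4.68 in², x = 3 in, Ī = 0.0351 in⁴.
Top flange: 6 × 1.05, A = 6.3 in², x = 3 in, Ī = 18.9 in⁴.
By symmetry the centroid is at mid-width, x̄ = 3 in.
All pieces are centred on the vertical centroidal axis, so I = ΣĪ = 37.8351 in⁴.

Iy ≈ 37.835 in⁴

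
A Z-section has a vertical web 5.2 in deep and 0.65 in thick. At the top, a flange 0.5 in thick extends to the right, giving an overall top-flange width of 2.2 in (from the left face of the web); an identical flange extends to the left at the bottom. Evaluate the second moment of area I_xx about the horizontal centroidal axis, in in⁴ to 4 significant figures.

I_xx ≈ 16.21 in⁴

Split into non-overlapping primitives; take the origin at the lower-left of the bounding box.
Web: 0.65 × 5.2, A = 3.38 in², y = 2.6 in, Ī = 7.61627 in⁴.
Top flange (beyond web): 1.55 × 0.5, A = 0.775 in², y = 4.95 in, Ī = 0.0161458 in⁴.
Bottom flange (beyond web): 1.55 × 0.5, A = 0.775 in², y = 0.25 in, Ī = 0.0161458 in⁴.
Centroid: ȳ = ΣA·y / ΣA = 2.6 in.
Transfer each piece to the horizontal centroidal axis using Ī + A·d² with d = y − 2.6:
  web: d = 0 in → contributes +7.61627 in⁴
  top flange (beyond web): d = 2.35 in → contributes +4.29608 in⁴
  bottom flange (beyond web): d = -2.35 in → contributes +4.29608 in⁴
Total I = 16.2084 in⁴.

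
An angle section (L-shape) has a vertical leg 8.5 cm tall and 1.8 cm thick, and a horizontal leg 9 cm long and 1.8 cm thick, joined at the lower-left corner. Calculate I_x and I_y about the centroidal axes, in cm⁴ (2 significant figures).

Treat the section as a set of non-overlapping primitives; coordinates are from the bounding-box lower-left.
Vertical leg: 1.8 × 8.5, A = 15.3 cm², y = 4.25 cm, Ī = 92.12 cm⁴.
Horizontal leg (remainder): 7.2 × 1.8, A = 12.96 cm², y = 0.9 cm, Ī = 3.499 cm⁴.
Centroid: ȳ = ΣA·y / ΣA = 2.714 cm.
Transfer each piece to the centroidal x-axis using Ī + A·d² with d = y − 2.714:
  vertical leg: d = 1.536 cm → contributes +128.2 cm⁴
  horizontal leg (remainder): d = -1.814 cm → contributes +46.13 cm⁴
Total I = 174.4 cm⁴.
For the y-axis: x̄ = 2.964 cm.
Repeating about the centroidal y-axis gives I_y = 202.2 cm⁴.

I_x ≈ 170 cm⁴, I_y ≈ 200 cm⁴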